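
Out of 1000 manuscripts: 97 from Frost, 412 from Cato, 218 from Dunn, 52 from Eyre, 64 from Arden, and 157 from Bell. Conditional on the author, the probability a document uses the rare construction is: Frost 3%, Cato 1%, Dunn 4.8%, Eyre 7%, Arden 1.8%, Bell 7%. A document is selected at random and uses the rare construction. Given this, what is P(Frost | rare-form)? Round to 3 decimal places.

Prior × likelihood for each hypothesis:
  Frost: 0.097 × 0.03 = 0.00291
  Cato: 0.412 × 0.01 = 0.00412
  Dunn: 0.218 × 0.048 = 0.010464
  Eyre: 0.052 × 0.07 = 0.00364
  Arden: 0.064 × 0.018 = 0.001152
  Bell: 0.157 × 0.07 = 0.01099
Normalizing constant = 0.033276.
P(Frost | evidence) = 0.00291 / 0.033276 ≈ 0.087.

0.087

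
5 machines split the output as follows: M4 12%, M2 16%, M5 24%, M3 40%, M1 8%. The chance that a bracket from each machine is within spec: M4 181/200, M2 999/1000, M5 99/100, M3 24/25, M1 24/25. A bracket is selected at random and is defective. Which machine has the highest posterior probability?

Taking complements, P(defective | each) = M4 0.095, M2 0.001, M5 0.01, M3 0.04, M1 0.04.
By Bayes' rule, posterior ∝ prior × likelihood:
  M4: 0.12 × 0.095 = 0.0114
  M2: 0.16 × 0.001 = 0.00016
  M5: 0.24 × 0.01 = 0.0024
  M3: 0.4 × 0.04 = 0.016
  M1: 0.08 × 0.04 = 0.0032
Sum = 0.03316.
Largest term belongs to M3, so M3 is most probable.

M3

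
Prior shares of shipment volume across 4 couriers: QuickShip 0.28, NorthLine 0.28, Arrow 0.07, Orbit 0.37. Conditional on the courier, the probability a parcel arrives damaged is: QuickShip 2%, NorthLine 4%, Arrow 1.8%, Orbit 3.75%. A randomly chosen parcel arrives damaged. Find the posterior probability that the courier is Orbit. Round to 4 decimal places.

0.4345

Prior × likelihood for each hypothesis:
  QuickShip: 0.28 × 0.02 = 0.0056
  NorthLine: 0.28 × 0.04 = 0.0112
  Arrow: 0.07 × 0.018 = 0.00126
  Orbit: 0.37 × 0.0375 = 0.013875
Sum = 0.031935.
P(Orbit | evidence) = 0.013875 / 0.031935 ≈ 0.4345.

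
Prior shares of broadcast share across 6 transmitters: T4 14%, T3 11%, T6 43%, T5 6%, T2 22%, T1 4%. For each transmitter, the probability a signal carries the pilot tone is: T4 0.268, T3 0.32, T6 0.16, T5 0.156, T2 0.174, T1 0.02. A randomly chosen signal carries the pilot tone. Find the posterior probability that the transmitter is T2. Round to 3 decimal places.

0.202

By Bayes' rule, posterior ∝ prior × likelihood:
  T4: 0.14 × 0.268 = 0.03752
  T3: 0.11 × 0.32 = 0.0352
  T6: 0.43 × 0.16 = 0.0688
  T5: 0.06 × 0.156 = 0.00936
  T2: 0.22 × 0.174 = 0.03828
  T1: 0.04 × 0.02 = 0.0008
Sum = 0.18996.
P(T2 | evidence) = 0.03828 / 0.18996 ≈ 0.202.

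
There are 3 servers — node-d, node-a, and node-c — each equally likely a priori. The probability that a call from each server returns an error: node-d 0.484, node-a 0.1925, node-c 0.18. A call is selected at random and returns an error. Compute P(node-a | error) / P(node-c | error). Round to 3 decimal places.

Since the prior is uniform, the posterior is proportional to the likelihood:
  node-d: 0.484
  node-a: 0.1925
  node-c: 0.18
Sum = 0.8565.
The ratio is 0.1925 / 0.18 (the normalizer cancels) = 1.069.

1.069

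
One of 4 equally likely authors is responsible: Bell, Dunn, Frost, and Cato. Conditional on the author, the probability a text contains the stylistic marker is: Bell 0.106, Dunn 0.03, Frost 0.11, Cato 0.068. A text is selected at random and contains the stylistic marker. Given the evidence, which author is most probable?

Frost

With a uniform prior (1/4 each), posterior ∝ likelihood:
  Bell: 0.106
  Dunn: 0.03
  Frost: 0.11
  Cato: 0.068
Total = 0.314.
Largest term belongs to Frost, so Frost is most probable.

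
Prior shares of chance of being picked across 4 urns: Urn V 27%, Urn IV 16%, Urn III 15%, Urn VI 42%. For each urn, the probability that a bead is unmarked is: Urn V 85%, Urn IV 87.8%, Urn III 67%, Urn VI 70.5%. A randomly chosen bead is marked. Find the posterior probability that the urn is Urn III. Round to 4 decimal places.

0.2121

Taking complements, P(marked | each) = Urn V 0.15, Urn IV 0.122, Urn III 0.33, Urn VI 0.295.
Prior × likelihood for each hypothesis:
  Urn V: 0.27 × 0.15 = 0.0405
  Urn IV: 0.16 × 0.122 = 0.01952
  Urn III: 0.15 × 0.33 = 0.0495
  Urn VI: 0.42 × 0.295 = 0.1239
Sum = 0.23342.
P(Urn III | evidence) = 0.0495 / 0.23342 ≈ 0.2121.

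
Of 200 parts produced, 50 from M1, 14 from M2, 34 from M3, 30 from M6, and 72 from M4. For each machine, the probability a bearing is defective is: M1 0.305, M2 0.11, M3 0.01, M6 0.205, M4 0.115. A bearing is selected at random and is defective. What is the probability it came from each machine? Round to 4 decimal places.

Compute prior × likelihood for every hypothesis:
  M1: 0.25 × 0.305 = 0.07625
  M2: 0.07 × 0.11 = 0.0077
  M3: 0.17 × 0.01 = 0.0017
  M6: 0.15 × 0.205 = 0.03075
  M4: 0.36 × 0.115 = 0.0414
Normalizing constant = 0.1578.
P(M1 | defective) = 0.07625/0.1578 ≈ 0.4832
P(M2 | defective) = 0.0077/0.1578 ≈ 0.0488
P(M3 | defective) = 0.0017/0.1578 ≈ 0.0108
P(M6 | defective) = 0.03075/0.1578 ≈ 0.1949
P(M4 | defective) = 0.0414/0.1578 ≈ 0.2624

M1 0.4832, M2 0.0488, M3 0.0108, M6 0.1949, M4 0.2624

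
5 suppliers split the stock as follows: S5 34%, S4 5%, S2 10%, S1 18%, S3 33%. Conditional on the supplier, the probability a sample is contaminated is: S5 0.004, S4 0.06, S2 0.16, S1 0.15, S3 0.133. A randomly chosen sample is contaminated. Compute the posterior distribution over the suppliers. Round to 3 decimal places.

S5 0.015, S4 0.033, S2 0.175, S1 0.296, S3 0.481

By Bayes' rule, posterior ∝ prior × likelihood:
  S5: 0.34 × 0.004 = 0.00136
  S4: 0.05 × 0.06 = 0.003
  S2: 0.1 × 0.16 = 0.016
  S1: 0.18 × 0.15 = 0.027
  S3: 0.33 × 0.133 = 0.04389
Normalizing constant = 0.09125.
P(S5 | contaminated) = 0.00136/0.09125 ≈ 0.015
P(S4 | contaminated) = 0.003/0.09125 ≈ 0.033
P(S2 | contaminated) = 0.016/0.09125 ≈ 0.175
P(S1 | contaminated) = 0.027/0.09125 ≈ 0.296
P(S3 | contaminated) = 0.04389/0.09125 ≈ 0.481
(Check: 0.015+0.033+0.175+0.296+0.481 = 1.000.)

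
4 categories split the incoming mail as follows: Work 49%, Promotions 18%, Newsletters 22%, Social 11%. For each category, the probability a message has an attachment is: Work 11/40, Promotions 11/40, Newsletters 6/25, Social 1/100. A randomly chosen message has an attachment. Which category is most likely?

Work

Compute prior × likelihood for every hypothesis:
  Work: 0.49 × 0.275 = 0.13475
  Promotions: 0.18 × 0.275 = 0.0495
  Newsletters: 0.22 × 0.24 = 0.0528
  Social: 0.11 × 0.01 = 0.0011
Total = 0.23815.
Largest term belongs to Work, so Work is most probable.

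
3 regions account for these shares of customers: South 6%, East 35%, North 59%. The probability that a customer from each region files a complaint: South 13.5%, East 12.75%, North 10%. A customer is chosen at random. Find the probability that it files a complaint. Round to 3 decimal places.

0.112

Compute prior × likelihood for every hypothesis:
  South: 0.06 × 0.135 = 0.0081
  East: 0.35 × 0.1275 = 0.044625
  North: 0.59 × 0.1 = 0.059
P(complaint) = 0.0081 + 0.044625 + 0.059 = 0.111725 → 0.112.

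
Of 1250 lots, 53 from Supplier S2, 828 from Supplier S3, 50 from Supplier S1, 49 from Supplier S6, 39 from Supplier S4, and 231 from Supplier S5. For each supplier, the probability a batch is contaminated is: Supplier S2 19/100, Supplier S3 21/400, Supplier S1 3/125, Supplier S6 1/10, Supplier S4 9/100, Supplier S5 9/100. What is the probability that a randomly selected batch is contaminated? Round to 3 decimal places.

0.067

Compute prior × likelihood for every hypothesis:
  Supplier S2: 0.0424 × 0.19 = 0.008056
  Supplier S3: 0.6624 × 0.0525 = 0.034776
  Supplier S1: 0.04 × 0.024 = 0.00096
  Supplier S6: 0.0392 × 0.1 = 0.00392
  Supplier S4: 0.0312 × 0.09 = 0.002808
  Supplier S5: 0.1848 × 0.09 = 0.016632
P(contaminated) = 0.008056 + 0.034776 + 0.00096 + 0.00392 + 0.002808 + 0.016632 = 0.067152 → 0.067.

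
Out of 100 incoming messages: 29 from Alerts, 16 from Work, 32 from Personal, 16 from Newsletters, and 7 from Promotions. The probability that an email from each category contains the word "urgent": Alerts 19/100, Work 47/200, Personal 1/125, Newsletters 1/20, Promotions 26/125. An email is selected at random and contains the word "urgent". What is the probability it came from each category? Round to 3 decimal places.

Alerts 0.468, Work 0.319, Personal 0.022, Newsletters 0.068, Promotions 0.124

Compute prior × likelihood for every hypothesis:
  Alerts: 0.29 × 0.19 = 0.0551
  Work: 0.16 × 0.235 = 0.0376
  Personal: 0.32 × 0.008 = 0.00256
  Newsletters: 0.16 × 0.05 = 0.008
  Promotions: 0.07 × 0.208 = 0.01456
Sum = 0.11782.
P(Alerts | urgent-flag) = 0.0551/0.11782 ≈ 0.468
P(Work | urgent-flag) = 0.0376/0.11782 ≈ 0.319
P(Personal | urgent-flag) = 0.00256/0.11782 ≈ 0.022
P(Newsletters | urgent-flag) = 0.008/0.11782 ≈ 0.068
P(Promotions | urgent-flag) = 0.01456/0.11782 ≈ 0.124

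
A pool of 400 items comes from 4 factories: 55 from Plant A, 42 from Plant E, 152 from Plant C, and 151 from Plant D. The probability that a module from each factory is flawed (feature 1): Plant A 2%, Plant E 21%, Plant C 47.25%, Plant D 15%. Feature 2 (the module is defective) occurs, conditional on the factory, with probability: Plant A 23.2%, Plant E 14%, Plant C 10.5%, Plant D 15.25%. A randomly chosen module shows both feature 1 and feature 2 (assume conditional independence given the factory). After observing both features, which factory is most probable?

Plant C

Compute prior × likelihood for every hypothesis:
  Plant A: 0.1375 × 0.02 × 0.232 = 0.000638
  Plant E: 0.105 × 0.21 × 0.14 = 0.003087
  Plant C: 0.38 × 0.4725 × 0.105 = 0.01885275
  Plant D: 0.3775 × 0.15 × 0.1525 = 0.0086353125
Normalizing constant = 0.0312130625.
Largest term belongs to Plant C, so Plant C is most probable.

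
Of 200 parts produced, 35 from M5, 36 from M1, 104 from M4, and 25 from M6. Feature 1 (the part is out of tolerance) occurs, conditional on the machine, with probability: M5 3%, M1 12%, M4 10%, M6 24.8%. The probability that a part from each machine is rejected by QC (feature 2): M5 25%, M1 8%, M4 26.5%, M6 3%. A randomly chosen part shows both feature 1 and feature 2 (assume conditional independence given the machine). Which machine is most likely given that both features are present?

Prior × likelihood for each hypothesis:
  M5: 0.175 × 0.03 × 0.25 = 0.0013125
  M1: 0.18 × 0.12 × 0.08 = 0.001728
  M4: 0.52 × 0.1 × 0.265 = 0.01378
  M6: 0.125 × 0.248 × 0.03 = 0.00093
Sum = 0.0177505.
Largest term belongs to M4, so M4 is most probable.

M4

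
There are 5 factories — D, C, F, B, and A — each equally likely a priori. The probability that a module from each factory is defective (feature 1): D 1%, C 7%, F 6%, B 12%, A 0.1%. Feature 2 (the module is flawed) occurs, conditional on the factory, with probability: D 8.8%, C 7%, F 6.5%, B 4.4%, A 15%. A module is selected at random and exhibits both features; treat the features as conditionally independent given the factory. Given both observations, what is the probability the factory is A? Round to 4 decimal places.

Since the prior is uniform, the posterior is proportional to the likelihood:
  D: 0.01 × 0.088 = 0.00088
  C: 0.07 × 0.07 = 0.0049
  F: 0.06 × 0.065 = 0.0039
  B: 0.12 × 0.044 = 0.00528
  A: 0.001 × 0.15 = 0.00015
Normalizing constant = 0.01511.
P(A | evidence) = 0.00015 / 0.01511 ≈ 0.0099.

0.0099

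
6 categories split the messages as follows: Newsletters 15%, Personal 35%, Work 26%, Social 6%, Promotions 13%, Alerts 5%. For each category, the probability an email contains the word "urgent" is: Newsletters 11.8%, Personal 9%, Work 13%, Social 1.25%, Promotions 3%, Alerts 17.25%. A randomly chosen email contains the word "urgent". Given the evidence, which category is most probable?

By Bayes' rule, posterior ∝ prior × likelihood:
  Newsletters: 0.15 × 0.118 = 0.0177
  Personal: 0.35 × 0.09 = 0.0315
  Work: 0.26 × 0.13 = 0.0338
  Social: 0.06 × 0.0125 = 0.00075
  Promotions: 0.13 × 0.03 = 0.0039
  Alerts: 0.05 × 0.1725 = 0.008625
Normalizing constant = 0.096275.
Largest term belongs to Work, so Work is most probable.

Work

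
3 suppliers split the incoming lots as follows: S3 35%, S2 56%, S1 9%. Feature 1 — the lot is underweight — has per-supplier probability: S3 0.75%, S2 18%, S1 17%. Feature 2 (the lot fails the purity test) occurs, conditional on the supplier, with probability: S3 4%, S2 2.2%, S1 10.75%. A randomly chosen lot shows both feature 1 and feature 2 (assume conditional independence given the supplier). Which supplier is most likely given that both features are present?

Compute prior × likelihood for every hypothesis:
  S3: 0.35 × 0.0075 × 0.04 = 0.000105
  S2: 0.56 × 0.18 × 0.022 = 0.0022176
  S1: 0.09 × 0.17 × 0.1075 = 0.00164475
Total = 0.00396735.
Largest term belongs to S2, so S2 is most probable.

S2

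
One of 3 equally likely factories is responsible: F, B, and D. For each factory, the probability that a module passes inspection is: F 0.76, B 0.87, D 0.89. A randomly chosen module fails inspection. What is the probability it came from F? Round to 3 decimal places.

0.500

Taking complements, P(nonconforming | each) = F 0.24, B 0.13, D 0.11.
Since the prior is uniform, the posterior is proportional to the likelihood:
  F: 0.24
  B: 0.13
  D: 0.11
Normalizing constant = 0.48.
P(F | evidence) = 0.24 / 0.48 ≈ 0.500.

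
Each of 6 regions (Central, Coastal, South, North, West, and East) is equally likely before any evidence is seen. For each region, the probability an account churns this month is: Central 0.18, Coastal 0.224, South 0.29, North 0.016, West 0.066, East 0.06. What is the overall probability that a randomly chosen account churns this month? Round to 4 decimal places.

With a uniform prior (1/6 each), posterior ∝ likelihood:
  Central: 0.18
  Coastal: 0.224
  South: 0.29
  North: 0.016
  West: 0.066
  East: 0.06
P(churn) = (1/6) × (0.18 + 0.224 + 0.29 + 0.016 + 0.066 + 0.06) = 0.836/6 ≈ 0.1393.

0.1393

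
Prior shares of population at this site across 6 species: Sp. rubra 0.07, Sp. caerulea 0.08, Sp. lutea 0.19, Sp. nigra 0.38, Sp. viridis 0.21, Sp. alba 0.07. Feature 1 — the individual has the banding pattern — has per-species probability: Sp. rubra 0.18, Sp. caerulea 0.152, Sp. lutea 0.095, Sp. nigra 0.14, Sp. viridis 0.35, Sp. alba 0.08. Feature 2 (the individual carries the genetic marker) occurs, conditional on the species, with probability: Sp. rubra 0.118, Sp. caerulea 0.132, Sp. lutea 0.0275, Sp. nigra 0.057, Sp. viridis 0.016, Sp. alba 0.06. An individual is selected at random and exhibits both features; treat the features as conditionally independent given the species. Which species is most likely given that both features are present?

Sp. nigra

Compute prior × likelihood for every hypothesis:
  Sp. rubra: 0.07 × 0.18 × 0.118 = 0.0014868
  Sp. caerulea: 0.08 × 0.152 × 0.132 = 0.00160512
  Sp. lutea: 0.19 × 0.095 × 0.0275 = 0.000496375
  Sp. nigra: 0.38 × 0.14 × 0.057 = 0.0030324
  Sp. viridis: 0.21 × 0.35 × 0.016 = 0.001176
  Sp. alba: 0.07 × 0.08 × 0.06 = 0.000336
Sum = 0.008132695.
Largest term belongs to Sp. nigra, so Sp. nigra is most probable.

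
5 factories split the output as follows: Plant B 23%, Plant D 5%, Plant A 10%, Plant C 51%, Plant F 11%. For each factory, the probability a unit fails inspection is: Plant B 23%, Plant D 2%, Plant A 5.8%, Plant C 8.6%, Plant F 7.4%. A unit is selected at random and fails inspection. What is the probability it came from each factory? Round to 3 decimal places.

Unnormalized posteriors (prior × likelihood):
  Plant B: 0.23 × 0.23 = 0.0529
  Plant D: 0.05 × 0.02 = 0.001
  Plant A: 0.1 × 0.058 = 0.0058
  Plant C: 0.51 × 0.086 = 0.04386
  Plant F: 0.11 × 0.074 = 0.00814
Sum = 0.1117.
P(Plant B | nonconforming) = 0.0529/0.1117 ≈ 0.474
P(Plant D | nonconforming) = 0.001/0.1117 ≈ 0.009
P(Plant A | nonconforming) = 0.0058/0.1117 ≈ 0.052
P(Plant C | nonconforming) = 0.04386/0.1117 ≈ 0.393
P(Plant F | nonconforming) = 0.00814/0.1117 ≈ 0.073
(Check: 0.474+0.009+0.052+0.393+0.073 = 1.001.)

Plant B 0.474, Plant D 0.009, Plant A 0.052, Plant C 0.393, Plant F 0.073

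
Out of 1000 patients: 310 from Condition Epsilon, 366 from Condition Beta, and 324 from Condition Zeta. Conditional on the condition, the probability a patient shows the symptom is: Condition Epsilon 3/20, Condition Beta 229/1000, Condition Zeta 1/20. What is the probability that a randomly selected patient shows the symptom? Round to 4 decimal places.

0.1465

By Bayes' rule, posterior ∝ prior × likelihood:
  Condition Epsilon: 0.31 × 0.15 = 0.0465
  Condition Beta: 0.366 × 0.229 = 0.083814
  Condition Zeta: 0.324 × 0.05 = 0.0162
P(symptomatic) = 0.0465 + 0.083814 + 0.0162 = 0.146514 → 0.1465.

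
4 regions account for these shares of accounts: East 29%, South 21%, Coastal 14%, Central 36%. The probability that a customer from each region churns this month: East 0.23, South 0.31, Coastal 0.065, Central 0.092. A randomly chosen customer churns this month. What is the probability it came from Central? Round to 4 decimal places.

Compute prior × likelihood for every hypothesis:
  East: 0.29 × 0.23 = 0.0667
  South: 0.21 × 0.31 = 0.0651
  Coastal: 0.14 × 0.065 = 0.0091
  Central: 0.36 × 0.092 = 0.03312
Total = 0.17402.
P(Central | evidence) = 0.03312 / 0.17402 ≈ 0.1903.

0.1903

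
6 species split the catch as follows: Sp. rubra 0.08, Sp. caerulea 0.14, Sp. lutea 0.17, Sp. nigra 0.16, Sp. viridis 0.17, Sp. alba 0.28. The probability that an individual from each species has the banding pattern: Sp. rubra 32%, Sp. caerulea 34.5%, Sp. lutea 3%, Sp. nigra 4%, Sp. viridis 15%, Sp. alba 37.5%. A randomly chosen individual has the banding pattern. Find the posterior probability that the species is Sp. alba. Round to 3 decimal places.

0.486

Unnormalized posteriors (prior × likelihood):
  Sp. rubra: 0.08 × 0.32 = 0.0256
  Sp. caerulea: 0.14 × 0.345 = 0.0483
  Sp. lutea: 0.17 × 0.03 = 0.0051
  Sp. nigra: 0.16 × 0.04 = 0.0064
  Sp. viridis: 0.17 × 0.15 = 0.0255
  Sp. alba: 0.28 × 0.375 = 0.105
Total = 0.2159.
P(Sp. alba | evidence) = 0.105 / 0.2159 ≈ 0.486.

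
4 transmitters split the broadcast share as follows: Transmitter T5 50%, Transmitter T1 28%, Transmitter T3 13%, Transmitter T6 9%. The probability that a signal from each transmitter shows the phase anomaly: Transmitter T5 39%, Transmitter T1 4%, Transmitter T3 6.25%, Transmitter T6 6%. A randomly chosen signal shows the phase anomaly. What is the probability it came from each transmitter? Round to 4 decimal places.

Unnormalized posteriors (prior × likelihood):
  Transmitter T5: 0.5 × 0.39 = 0.195
  Transmitter T1: 0.28 × 0.04 = 0.0112
  Transmitter T3: 0.13 × 0.0625 = 0.008125
  Transmitter T6: 0.09 × 0.06 = 0.0054
Sum = 0.219725.
P(Transmitter T5 | anomaly) = 0.195/0.219725 ≈ 0.8875
P(Transmitter T1 | anomaly) = 0.0112/0.219725 ≈ 0.0510
P(Transmitter T3 | anomaly) = 0.008125/0.219725 ≈ 0.0370
P(Transmitter T6 | anomaly) = 0.0054/0.219725 ≈ 0.0246
(Check: 0.8875+0.0510+0.0370+0.0246 = 1.0001.)

Transmitter T5 0.8875, Transmitter T1 0.0510, Transmitter T3 0.0370, Transmitter T6 0.0246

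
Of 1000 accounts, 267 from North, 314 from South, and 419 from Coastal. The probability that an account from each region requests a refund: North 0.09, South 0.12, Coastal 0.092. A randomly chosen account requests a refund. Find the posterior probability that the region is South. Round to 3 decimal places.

Prior × likelihood for each hypothesis:
  North: 0.267 × 0.09 = 0.02403
  South: 0.314 × 0.12 = 0.03768
  Coastal: 0.419 × 0.092 = 0.038548
Normalizing constant = 0.100258.
P(South | evidence) = 0.03768 / 0.100258 ≈ 0.376.

0.376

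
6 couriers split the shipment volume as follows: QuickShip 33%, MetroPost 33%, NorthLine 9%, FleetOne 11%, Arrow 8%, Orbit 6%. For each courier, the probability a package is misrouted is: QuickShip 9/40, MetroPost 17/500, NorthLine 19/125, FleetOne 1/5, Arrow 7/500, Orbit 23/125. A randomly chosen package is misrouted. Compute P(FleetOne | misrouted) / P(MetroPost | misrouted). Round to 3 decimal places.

Prior × likelihood for each hypothesis:
  QuickShip: 0.33 × 0.225 = 0.07425
  MetroPost: 0.33 × 0.034 = 0.01122
  NorthLine: 0.09 × 0.152 = 0.01368
  FleetOne: 0.11 × 0.2 = 0.022
  Arrow: 0.08 × 0.014 = 0.00112
  Orbit: 0.06 × 0.184 = 0.01104
Sum = 0.13331.
The ratio is 0.022 / 0.01122 (the normalizer cancels) = 1.961.

1.961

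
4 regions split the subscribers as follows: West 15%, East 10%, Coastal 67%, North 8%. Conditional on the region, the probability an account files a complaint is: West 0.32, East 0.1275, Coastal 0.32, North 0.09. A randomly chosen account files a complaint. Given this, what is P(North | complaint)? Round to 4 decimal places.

Compute prior × likelihood for every hypothesis:
  West: 0.15 × 0.32 = 0.048
  East: 0.1 × 0.1275 = 0.01275
  Coastal: 0.67 × 0.32 = 0.2144
  North: 0.08 × 0.09 = 0.0072
Sum = 0.28235.
P(North | evidence) = 0.0072 / 0.28235 ≈ 0.0255.

0.0255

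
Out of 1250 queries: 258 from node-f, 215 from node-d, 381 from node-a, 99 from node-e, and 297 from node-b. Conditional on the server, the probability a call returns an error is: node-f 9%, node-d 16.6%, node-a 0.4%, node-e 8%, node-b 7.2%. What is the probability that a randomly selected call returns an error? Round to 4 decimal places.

Compute prior × likelihood for every hypothesis:
  node-f: 0.2064 × 0.09 = 0.018576
  node-d: 0.172 × 0.166 = 0.028552
  node-a: 0.3048 × 0.004 = 0.0012192
  node-e: 0.0792 × 0.08 = 0.006336
  node-b: 0.2376 × 0.072 = 0.0171072
P(error) = 0.018576 + 0.028552 + 0.0012192 + 0.006336 + 0.0171072 = 0.0717904 → 0.0718.

0.0718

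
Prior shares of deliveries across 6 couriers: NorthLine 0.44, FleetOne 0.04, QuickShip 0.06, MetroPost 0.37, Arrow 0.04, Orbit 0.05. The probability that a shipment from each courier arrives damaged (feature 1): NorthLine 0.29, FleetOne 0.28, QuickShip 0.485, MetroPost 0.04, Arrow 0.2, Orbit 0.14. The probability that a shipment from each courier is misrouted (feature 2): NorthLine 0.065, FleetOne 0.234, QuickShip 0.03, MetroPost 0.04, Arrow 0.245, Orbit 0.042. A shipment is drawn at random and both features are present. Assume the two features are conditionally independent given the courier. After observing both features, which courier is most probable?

Prior × likelihood for each hypothesis:
  NorthLine: 0.44 × 0.29 × 0.065 = 0.008294
  FleetOne: 0.04 × 0.28 × 0.234 = 0.0026208
  QuickShip: 0.06 × 0.485 × 0.03 = 0.000873
  MetroPost: 0.37 × 0.04 × 0.04 = 0.000592
  Arrow: 0.04 × 0.2 × 0.245 = 0.00196
  Orbit: 0.05 × 0.14 × 0.042 = 0.000294
Total = 0.0146338.
Largest term belongs to NorthLine, so NorthLine is most probable.

NorthLine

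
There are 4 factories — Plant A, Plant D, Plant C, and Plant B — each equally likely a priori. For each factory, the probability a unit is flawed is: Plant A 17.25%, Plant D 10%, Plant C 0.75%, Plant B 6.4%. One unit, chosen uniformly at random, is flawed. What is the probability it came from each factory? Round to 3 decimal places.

Since the prior is uniform, the posterior is proportional to the likelihood:
  Plant A: 0.1725
  Plant D: 0.1
  Plant C: 0.0075
  Plant B: 0.064
Sum = 0.344.
P(Plant A | flawed) = 0.1725/0.344 ≈ 0.501
P(Plant D | flawed) = 0.1/0.344 ≈ 0.291
P(Plant C | flawed) = 0.0075/0.344 ≈ 0.022
P(Plant B | flawed) = 0.064/0.344 ≈ 0.186
(Check: 0.501+0.291+0.022+0.186 = 1.000.)

Plant A 0.501, Plant D 0.291, Plant C 0.022, Plant B 0.186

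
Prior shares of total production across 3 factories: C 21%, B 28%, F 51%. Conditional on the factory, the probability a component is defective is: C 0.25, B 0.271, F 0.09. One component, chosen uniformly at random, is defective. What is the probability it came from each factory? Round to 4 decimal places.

C 0.3012, B 0.4354, F 0.2634

Compute prior × likelihood for every hypothesis:
  C: 0.21 × 0.25 = 0.0525
  B: 0.28 × 0.271 = 0.07588
  F: 0.51 × 0.09 = 0.0459
Normalizing constant = 0.17428.
P(C | defective) = 0.0525/0.17428 ≈ 0.3012
P(B | defective) = 0.07588/0.17428 ≈ 0.4354
P(F | defective) = 0.0459/0.17428 ≈ 0.2634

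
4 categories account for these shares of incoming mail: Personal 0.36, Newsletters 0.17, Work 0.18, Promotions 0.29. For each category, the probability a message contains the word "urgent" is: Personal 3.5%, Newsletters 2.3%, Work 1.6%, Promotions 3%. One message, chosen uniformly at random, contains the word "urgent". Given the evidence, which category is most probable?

Unnormalized posteriors (prior × likelihood):
  Personal: 0.36 × 0.035 = 0.0126
  Newsletters: 0.17 × 0.023 = 0.00391
  Work: 0.18 × 0.016 = 0.00288
  Promotions: 0.29 × 0.03 = 0.0087
Sum = 0.02809.
Largest term belongs to Personal, so Personal is most probable.

Personal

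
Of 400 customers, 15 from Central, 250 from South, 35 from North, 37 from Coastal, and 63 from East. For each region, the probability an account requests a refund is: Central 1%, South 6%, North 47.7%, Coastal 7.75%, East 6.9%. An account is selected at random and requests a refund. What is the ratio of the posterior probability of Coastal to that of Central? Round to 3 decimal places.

Unnormalized posteriors (prior × likelihood):
  Central: 0.0375 × 0.01 = 0.000375
  South: 0.625 × 0.06 = 0.0375
  North: 0.0875 × 0.477 = 0.0417375
  Coastal: 0.0925 × 0.0775 = 0.00716875
  East: 0.1575 × 0.069 = 0.0108675
Normalizing constant = 0.09764875.
The ratio is 0.00716875 / 0.000375 (the normalizer cancels) = 19.117.

19.117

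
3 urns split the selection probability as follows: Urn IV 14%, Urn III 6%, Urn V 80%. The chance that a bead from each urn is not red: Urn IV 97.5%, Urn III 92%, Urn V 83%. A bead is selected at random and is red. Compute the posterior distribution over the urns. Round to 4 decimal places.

Taking complements, P(red | each) = Urn IV 0.025, Urn III 0.08, Urn V 0.17.
By Bayes' rule, posterior ∝ prior × likelihood:
  Urn IV: 0.14 × 0.025 = 0.0035
  Urn III: 0.06 × 0.08 = 0.0048
  Urn V: 0.8 × 0.17 = 0.136
Normalizing constant = 0.1443.
P(Urn IV | red) = 0.0035/0.1443 ≈ 0.0243
P(Urn III | red) = 0.0048/0.1443 ≈ 0.0333
P(Urn V | red) = 0.136/0.1443 ≈ 0.9425

Urn IV 0.0243, Urn III 0.0333, Urn V 0.9425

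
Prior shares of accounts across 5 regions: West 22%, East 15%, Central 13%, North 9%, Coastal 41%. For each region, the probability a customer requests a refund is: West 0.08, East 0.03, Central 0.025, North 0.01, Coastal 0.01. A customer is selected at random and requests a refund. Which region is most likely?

West

Prior × likelihood for each hypothesis:
  West: 0.22 × 0.08 = 0.0176
  East: 0.15 × 0.03 = 0.0045
  Central: 0.13 × 0.025 = 0.00325
  North: 0.09 × 0.01 = 0.0009
  Coastal: 0.41 × 0.01 = 0.0041
Total = 0.03035.
Largest term belongs to West, so West is most probable.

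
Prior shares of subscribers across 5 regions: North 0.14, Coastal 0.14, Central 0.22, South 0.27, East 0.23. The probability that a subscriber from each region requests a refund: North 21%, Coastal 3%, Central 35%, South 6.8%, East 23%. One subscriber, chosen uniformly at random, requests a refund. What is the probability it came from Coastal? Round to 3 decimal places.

Unnormalized posteriors (prior × likelihood):
  North: 0.14 × 0.21 = 0.0294
  Coastal: 0.14 × 0.03 = 0.0042
  Central: 0.22 × 0.35 = 0.077
  South: 0.27 × 0.068 = 0.01836
  East: 0.23 × 0.23 = 0.0529
Normalizing constant = 0.18186.
P(Coastal | evidence) = 0.0042 / 0.18186 ≈ 0.023.

0.023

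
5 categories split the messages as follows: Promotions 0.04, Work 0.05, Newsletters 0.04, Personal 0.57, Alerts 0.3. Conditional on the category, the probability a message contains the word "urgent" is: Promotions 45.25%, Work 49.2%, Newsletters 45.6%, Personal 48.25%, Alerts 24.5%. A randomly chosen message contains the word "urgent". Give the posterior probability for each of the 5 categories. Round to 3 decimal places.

Unnormalized posteriors (prior × likelihood):
  Promotions: 0.04 × 0.4525 = 0.0181
  Work: 0.05 × 0.492 = 0.0246
  Newsletters: 0.04 × 0.456 = 0.01824
  Personal: 0.57 × 0.4825 = 0.275025
  Alerts: 0.3 × 0.245 = 0.0735
Total = 0.409465.
P(Promotions | urgent-flag) = 0.0181/0.409465 ≈ 0.044
P(Work | urgent-flag) = 0.0246/0.409465 ≈ 0.060
P(Newsletters | urgent-flag) = 0.01824/0.409465 ≈ 0.045
P(Personal | urgent-flag) = 0.275025/0.409465 ≈ 0.672
P(Alerts | urgent-flag) = 0.0735/0.409465 ≈ 0.180
(Check: 0.044+0.060+0.045+0.672+0.180 = 1.001.)

Promotions 0.044, Work 0.060, Newsletters 0.045, Personal 0.672, Alerts 0.180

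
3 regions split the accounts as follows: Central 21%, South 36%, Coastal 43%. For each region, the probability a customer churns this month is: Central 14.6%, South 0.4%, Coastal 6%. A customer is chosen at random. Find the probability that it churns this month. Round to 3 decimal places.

0.058

Prior × likelihood for each hypothesis:
  Central: 0.21 × 0.146 = 0.03066
  South: 0.36 × 0.004 = 0.00144
  Coastal: 0.43 × 0.06 = 0.0258
P(churn) = 0.03066 + 0.00144 + 0.0258 = 0.0579 → 0.058.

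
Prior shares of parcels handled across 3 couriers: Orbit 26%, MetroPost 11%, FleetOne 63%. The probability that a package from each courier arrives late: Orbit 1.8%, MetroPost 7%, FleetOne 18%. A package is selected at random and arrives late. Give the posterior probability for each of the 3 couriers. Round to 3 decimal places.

Orbit 0.037, MetroPost 0.061, FleetOne 0.902

Unnormalized posteriors (prior × likelihood):
  Orbit: 0.26 × 0.018 = 0.00468
  MetroPost: 0.11 × 0.07 = 0.0077
  FleetOne: 0.63 × 0.18 = 0.1134
Normalizing constant = 0.12578.
P(Orbit | late) = 0.00468/0.12578 ≈ 0.037
P(MetroPost | late) = 0.0077/0.12578 ≈ 0.061
P(FleetOne | late) = 0.1134/0.12578 ≈ 0.902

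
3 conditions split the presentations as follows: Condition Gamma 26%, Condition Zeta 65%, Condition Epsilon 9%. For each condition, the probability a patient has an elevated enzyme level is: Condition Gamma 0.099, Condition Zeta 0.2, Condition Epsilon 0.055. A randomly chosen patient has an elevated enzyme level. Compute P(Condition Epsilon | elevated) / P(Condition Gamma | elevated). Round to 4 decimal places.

0.1923

Compute prior × likelihood for every hypothesis:
  Condition Gamma: 0.26 × 0.099 = 0.02574
  Condition Zeta: 0.65 × 0.2 = 0.13
  Condition Epsilon: 0.09 × 0.055 = 0.00495
Total = 0.16069.
The ratio is 0.00495 / 0.02574 (the normalizer cancels) = 0.1923.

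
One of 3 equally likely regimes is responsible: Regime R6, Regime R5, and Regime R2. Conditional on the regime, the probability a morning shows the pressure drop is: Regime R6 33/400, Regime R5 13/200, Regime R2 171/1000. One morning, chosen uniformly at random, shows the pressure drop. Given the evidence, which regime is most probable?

Since the prior is uniform, the posterior is proportional to the likelihood:
  Regime R6: 0.0825
  Regime R5: 0.065
  Regime R2: 0.171
Total = 0.3185.
Largest term belongs to Regime R2, so Regime R2 is most probable.

Regime R2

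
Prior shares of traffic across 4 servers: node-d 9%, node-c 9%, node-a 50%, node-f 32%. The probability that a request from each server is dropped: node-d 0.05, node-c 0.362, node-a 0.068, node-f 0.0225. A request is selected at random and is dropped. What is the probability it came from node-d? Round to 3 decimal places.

Unnormalized posteriors (prior × likelihood):
  node-d: 0.09 × 0.05 = 0.0045
  node-c: 0.09 × 0.362 = 0.03258
  node-a: 0.5 × 0.068 = 0.034
  node-f: 0.32 × 0.0225 = 0.0072
Sum = 0.07828.
P(node-d | evidence) = 0.0045 / 0.07828 ≈ 0.057.

0.057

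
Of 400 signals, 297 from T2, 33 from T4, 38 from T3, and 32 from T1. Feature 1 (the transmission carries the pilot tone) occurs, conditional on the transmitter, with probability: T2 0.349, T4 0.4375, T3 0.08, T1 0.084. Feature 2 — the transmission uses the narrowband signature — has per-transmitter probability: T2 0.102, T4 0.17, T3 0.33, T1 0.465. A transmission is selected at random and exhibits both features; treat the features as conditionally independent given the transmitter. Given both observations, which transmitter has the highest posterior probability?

T2

By Bayes' rule, posterior ∝ prior × likelihood:
  T2: 0.7425 × 0.349 × 0.102 = 0.026431515
  T4: 0.0825 × 0.4375 × 0.17 = 0.0061359375
  T3: 0.095 × 0.08 × 0.33 = 0.002508
  T1: 0.08 × 0.084 × 0.465 = 0.0031248
Total = 0.0382002525.
Largest term belongs to T2, so T2 is most probable.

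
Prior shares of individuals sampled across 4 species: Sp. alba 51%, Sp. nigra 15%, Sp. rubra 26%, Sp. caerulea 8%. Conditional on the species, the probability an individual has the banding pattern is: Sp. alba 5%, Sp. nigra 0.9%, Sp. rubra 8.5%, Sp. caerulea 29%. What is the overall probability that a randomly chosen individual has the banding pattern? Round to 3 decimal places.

Prior × likelihood for each hypothesis:
  Sp. alba: 0.51 × 0.05 = 0.0255
  Sp. nigra: 0.15 × 0.009 = 0.00135
  Sp. rubra: 0.26 × 0.085 = 0.0221
  Sp. caerulea: 0.08 × 0.29 = 0.0232
P(banded) = 0.0255 + 0.00135 + 0.0221 + 0.0232 = 0.07215 → 0.072.

0.072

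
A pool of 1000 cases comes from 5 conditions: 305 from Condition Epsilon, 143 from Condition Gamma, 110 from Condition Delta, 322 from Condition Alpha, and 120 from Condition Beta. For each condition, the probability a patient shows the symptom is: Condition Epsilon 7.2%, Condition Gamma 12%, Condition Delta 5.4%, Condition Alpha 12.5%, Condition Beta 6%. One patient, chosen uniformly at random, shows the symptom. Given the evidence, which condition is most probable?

Compute prior × likelihood for every hypothesis:
  Condition Epsilon: 0.305 × 0.072 = 0.02196
  Condition Gamma: 0.143 × 0.12 = 0.01716
  Condition Delta: 0.11 × 0.054 = 0.00594
  Condition Alpha: 0.322 × 0.125 = 0.04025
  Condition Beta: 0.12 × 0.06 = 0.0072
Normalizing constant = 0.09251.
Largest term belongs to Condition Alpha, so Condition Alpha is most probable.

Condition Alpha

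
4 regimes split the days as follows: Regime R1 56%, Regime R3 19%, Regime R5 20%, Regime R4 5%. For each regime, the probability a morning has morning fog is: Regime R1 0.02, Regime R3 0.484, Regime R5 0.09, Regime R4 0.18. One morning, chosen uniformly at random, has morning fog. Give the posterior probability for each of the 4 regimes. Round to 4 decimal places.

Compute prior × likelihood for every hypothesis:
  Regime R1: 0.56 × 0.02 = 0.0112
  Regime R3: 0.19 × 0.484 = 0.09196
  Regime R5: 0.2 × 0.09 = 0.018
  Regime R4: 0.05 × 0.18 = 0.009
Total = 0.13016.
P(Regime R1 | fog) = 0.0112/0.13016 ≈ 0.0860
P(Regime R3 | fog) = 0.09196/0.13016 ≈ 0.7065
P(Regime R5 | fog) = 0.018/0.13016 ≈ 0.1383
P(Regime R4 | fog) = 0.009/0.13016 ≈ 0.0691

Regime R1 0.0860, Regime R3 0.7065, Regime R5 0.1383, Regime R4 0.0691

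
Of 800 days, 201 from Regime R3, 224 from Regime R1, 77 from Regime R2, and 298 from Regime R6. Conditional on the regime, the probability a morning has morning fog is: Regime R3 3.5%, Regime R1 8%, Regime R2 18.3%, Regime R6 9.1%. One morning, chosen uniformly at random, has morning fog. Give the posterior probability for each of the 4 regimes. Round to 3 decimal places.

By Bayes' rule, posterior ∝ prior × likelihood:
  Regime R3: 0.25125 × 0.035 = 0.00879375
  Regime R1: 0.28 × 0.08 = 0.0224
  Regime R2: 0.09625 × 0.183 = 0.01761375
  Regime R6: 0.3725 × 0.091 = 0.0338975
Total = 0.082705.
P(Regime R3 | fog) = 0.00879375/0.082705 ≈ 0.106
P(Regime R1 | fog) = 0.0224/0.082705 ≈ 0.271
P(Regime R2 | fog) = 0.01761375/0.082705 ≈ 0.213
P(Regime R6 | fog) = 0.0338975/0.082705 ≈ 0.410

Regime R3 0.106, Regime R1 0.271, Regime R2 0.213, Regime R6 0.410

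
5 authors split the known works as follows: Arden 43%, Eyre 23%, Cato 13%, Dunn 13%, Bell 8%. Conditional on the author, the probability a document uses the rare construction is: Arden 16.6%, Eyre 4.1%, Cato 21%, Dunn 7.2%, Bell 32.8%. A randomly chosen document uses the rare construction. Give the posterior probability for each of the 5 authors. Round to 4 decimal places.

Arden 0.4967, Eyre 0.0656, Cato 0.1900, Dunn 0.0651, Bell 0.1826

Unnormalized posteriors (prior × likelihood):
  Arden: 0.43 × 0.166 = 0.07138
  Eyre: 0.23 × 0.041 = 0.00943
  Cato: 0.13 × 0.21 = 0.0273
  Dunn: 0.13 × 0.072 = 0.00936
  Bell: 0.08 × 0.328 = 0.02624
Sum = 0.14371.
P(Arden | rare-form) = 0.07138/0.14371 ≈ 0.4967
P(Eyre | rare-form) = 0.00943/0.14371 ≈ 0.0656
P(Cato | rare-form) = 0.0273/0.14371 ≈ 0.1900
P(Dunn | rare-form) = 0.00936/0.14371 ≈ 0.0651
P(Bell | rare-form) = 0.02624/0.14371 ≈ 0.1826
(Check: 0.4967+0.0656+0.1900+0.0651+0.1826 = 1.0000.)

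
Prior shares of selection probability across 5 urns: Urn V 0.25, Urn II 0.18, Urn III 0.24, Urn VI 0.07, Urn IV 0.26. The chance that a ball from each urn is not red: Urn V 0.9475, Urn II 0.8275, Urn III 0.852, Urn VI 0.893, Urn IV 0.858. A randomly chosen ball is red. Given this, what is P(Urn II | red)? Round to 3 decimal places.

Taking complements, P(red | each) = Urn V 0.0525, Urn II 0.1725, Urn III 0.148, Urn VI 0.107, Urn IV 0.142.
Unnormalized posteriors (prior × likelihood):
  Urn V: 0.25 × 0.0525 = 0.013125
  Urn II: 0.18 × 0.1725 = 0.03105
  Urn III: 0.24 × 0.148 = 0.03552
  Urn VI: 0.07 × 0.107 = 0.00749
  Urn IV: 0.26 × 0.142 = 0.03692
Normalizing constant = 0.124105.
P(Urn II | evidence) = 0.03105 / 0.124105 ≈ 0.250.

0.250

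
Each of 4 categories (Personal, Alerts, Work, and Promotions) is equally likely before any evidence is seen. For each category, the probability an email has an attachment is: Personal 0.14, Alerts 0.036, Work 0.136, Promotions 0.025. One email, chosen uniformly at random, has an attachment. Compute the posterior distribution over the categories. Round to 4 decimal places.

Since the prior is uniform, the posterior is proportional to the likelihood:
  Personal: 0.14
  Alerts: 0.036
  Work: 0.136
  Promotions: 0.025
Sum = 0.337.
P(Personal | attachment) = 0.14/0.337 ≈ 0.4154
P(Alerts | attachment) = 0.036/0.337 ≈ 0.1068
P(Work | attachment) = 0.136/0.337 ≈ 0.4036
P(Promotions | attachment) = 0.025/0.337 ≈ 0.0742

Personal 0.4154, Alerts 0.1068, Work 0.4036, Promotions 0.0742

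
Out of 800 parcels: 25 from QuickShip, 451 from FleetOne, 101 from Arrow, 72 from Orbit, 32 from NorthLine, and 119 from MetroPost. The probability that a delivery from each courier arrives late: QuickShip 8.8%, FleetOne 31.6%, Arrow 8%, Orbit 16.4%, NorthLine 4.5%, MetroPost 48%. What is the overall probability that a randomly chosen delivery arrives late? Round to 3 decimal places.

0.279

Unnormalized posteriors (prior × likelihood):
  QuickShip: 0.03125 × 0.088 = 0.00275
  FleetOne: 0.56375 × 0.316 = 0.178145
  Arrow: 0.12625 × 0.08 = 0.0101
  Orbit: 0.09 × 0.164 = 0.01476
  NorthLine: 0.04 × 0.045 = 0.0018
  MetroPost: 0.14875 × 0.48 = 0.0714
P(late) = 0.00275 + 0.178145 + 0.0101 + 0.01476 + 0.0018 + 0.0714 = 0.278955 → 0.279.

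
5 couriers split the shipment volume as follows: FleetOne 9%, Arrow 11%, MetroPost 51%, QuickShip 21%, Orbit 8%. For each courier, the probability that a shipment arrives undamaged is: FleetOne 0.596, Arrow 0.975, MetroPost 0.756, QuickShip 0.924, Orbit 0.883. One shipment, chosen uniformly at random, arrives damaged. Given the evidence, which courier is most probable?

MetroPost

Taking complements, P(damaged | each) = FleetOne 0.404, Arrow 0.025, MetroPost 0.244, QuickShip 0.076, Orbit 0.117.
By Bayes' rule, posterior ∝ prior × likelihood:
  FleetOne: 0.09 × 0.404 = 0.03636
  Arrow: 0.11 × 0.025 = 0.00275
  MetroPost: 0.51 × 0.244 = 0.12444
  QuickShip: 0.21 × 0.076 = 0.01596
  Orbit: 0.08 × 0.117 = 0.00936
Total = 0.18887.
Largest term belongs to MetroPost, so MetroPost is most probable.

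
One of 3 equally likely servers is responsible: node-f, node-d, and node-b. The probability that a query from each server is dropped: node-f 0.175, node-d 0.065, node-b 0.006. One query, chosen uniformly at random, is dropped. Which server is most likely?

node-f

Since the prior is uniform, the posterior is proportional to the likelihood:
  node-f: 0.175
  node-d: 0.065
  node-b: 0.006
Sum = 0.246.
Largest term belongs to node-f, so node-f is most probable.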